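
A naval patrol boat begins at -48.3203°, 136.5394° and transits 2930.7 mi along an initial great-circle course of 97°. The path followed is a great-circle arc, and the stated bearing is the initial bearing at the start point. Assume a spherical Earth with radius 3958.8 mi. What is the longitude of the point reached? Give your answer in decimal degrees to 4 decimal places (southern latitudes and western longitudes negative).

longitude -166.1441°

Central angle δ = d/R = 0.740300 rad.
Start latitude φ₁ = -0.843348 rad; initial bearing θ = 1.692969 rad.
Applying the spherical law of cosines for sides, sin φ₂ = sin φ₁ cos δ + cos φ₁ sin δ cos θ = -0.606053, so φ₂ = -37.3047°.
For the longitude increment, Δλ = atan2( sin θ sin δ cos φ₁, cos δ − sin φ₁ sin φ₂ ) = atan2(0.445182, 0.285621) = 57.3165°.
λ₂ = 136.5394° + 57.3165° = 193.8559°, normalized to (−180°, 180°] → -166.1441°.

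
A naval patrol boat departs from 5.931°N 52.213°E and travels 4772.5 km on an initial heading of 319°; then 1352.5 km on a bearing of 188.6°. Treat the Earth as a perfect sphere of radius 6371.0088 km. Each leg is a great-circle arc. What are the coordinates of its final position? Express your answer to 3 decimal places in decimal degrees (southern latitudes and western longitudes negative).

Apply the spherical direct solution leg by leg, carrying full precision between legs.
Leg 1: from (5.931°, 52.213°), δ = 4772.5/6371.0088 = 0.749096 rad, θ = 319° → φ = 35.934°, λ = 18.725°.
Leg 2: from (35.934°, 18.725°), δ = 1352.5/6371.0088 = 0.212290 rad, θ = 188.6° → φ = 23.891°, λ = 16.750°.

latitude 23.891°, longitude 16.750°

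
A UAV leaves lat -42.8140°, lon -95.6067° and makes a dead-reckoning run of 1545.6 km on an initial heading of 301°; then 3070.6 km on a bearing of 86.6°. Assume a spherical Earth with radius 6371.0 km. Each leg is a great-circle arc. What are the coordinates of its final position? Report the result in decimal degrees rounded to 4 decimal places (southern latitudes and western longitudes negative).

Apply the spherical direct solution leg by leg, carrying full precision between legs.
Leg 1: from (-42.8140°, -95.6067°), δ = 1545.6/6371 = 0.242599 rad, θ = 301° → φ = -34.6776°, λ = -110.1074°.
Leg 2: from (-34.6776°, -110.1074°), δ = 3070.6/6371 = 0.481965 rad, θ = 86.6° → φ = -28.7860°, λ = -78.2406°.

latitude -28.7860°, longitude -78.2406°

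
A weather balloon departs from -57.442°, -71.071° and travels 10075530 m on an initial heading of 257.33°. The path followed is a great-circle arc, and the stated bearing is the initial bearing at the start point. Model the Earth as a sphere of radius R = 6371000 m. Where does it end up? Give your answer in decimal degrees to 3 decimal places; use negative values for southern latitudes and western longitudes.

Central angle δ = d/R = 1.581468 rad.
Start latitude φ₁ = -1.002552 rad; initial bearing θ = 4.491256 rad.
Destination latitude: φ₂ = arcsin( sin φ₁ cos δ + cos φ₁ sin δ cos θ ) = arcsin(-0.109035) = -6.260°.
Then Δλ = atan2(-0.525019, -0.102571) = -1.763733 rad, from sin θ sin δ cos φ₁ over cos δ − sin φ₁ sin φ₂.
Hence λ₂ = -71.071° + -101.054° = -172.125°.

latitude -6.260°, longitude -172.125°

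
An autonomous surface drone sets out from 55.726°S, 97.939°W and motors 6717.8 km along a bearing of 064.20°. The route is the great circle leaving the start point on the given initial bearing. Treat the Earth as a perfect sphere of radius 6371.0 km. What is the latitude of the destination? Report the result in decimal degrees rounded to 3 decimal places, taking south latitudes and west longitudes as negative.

latitude -11.236°

The arc subtends δ = 6717.8/6371 = 1.054434 rad at the centre.
Start latitude φ₁ = -0.972602 rad; initial bearing θ = 1.120501 rad.
Destination latitude: φ₂ = arcsin( sin φ₁ cos δ + cos φ₁ sin δ cos θ ) = arcsin(-0.194842) = -11.236°.
For the longitude increment, Δλ = atan2( sin θ sin δ cos φ₁, cos δ − sin φ₁ sin φ₂ ) = atan2(0.440911, 0.332711) = 52.962°.
Hence λ₂ = -97.939° + 52.962° = -44.977°.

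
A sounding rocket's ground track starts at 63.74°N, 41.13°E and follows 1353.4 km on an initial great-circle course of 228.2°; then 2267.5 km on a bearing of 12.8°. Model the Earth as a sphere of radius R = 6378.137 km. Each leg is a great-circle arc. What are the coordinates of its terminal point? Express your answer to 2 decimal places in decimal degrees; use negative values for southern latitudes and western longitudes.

Apply the spherical direct solution leg by leg, carrying full precision between legs.
Leg 1: from (63.74°, 41.13°), δ = 1353.4/6378.137 = 0.212194 rad, θ = 228.2° → φ = 54.55°, λ = 25.43°.
Leg 2: from (54.55°, 25.43°), δ = 2267.5/6378.137 = 0.355511 rad, θ = 12.8° → φ = 73.85°, λ = 41.52°.

latitude 73.85°, longitude 41.52°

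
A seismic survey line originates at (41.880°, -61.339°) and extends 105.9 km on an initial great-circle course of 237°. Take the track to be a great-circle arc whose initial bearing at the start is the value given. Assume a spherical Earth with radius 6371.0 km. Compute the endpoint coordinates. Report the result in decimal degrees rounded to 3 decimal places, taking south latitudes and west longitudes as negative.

Central angle δ = d/R = 0.016622 rad.
Start latitude φ₁ = 0.730944 rad; initial bearing θ = 4.136430 rad.
Applying the spherical law of cosines for sides, sin φ₂ = sin φ₁ cos δ + cos φ₁ sin δ cos θ = 0.660740, so φ₂ = 41.356°.
Δλ = atan2( sin θ sin δ cos φ₁ , cos δ − sin φ₁ sin φ₂ ) = atan2(-0.010379, 0.558770) = -0.018572 rad = -1.064°.
λ₂ = -61.339° + -1.064° = -62.403°.

latitude 41.356°, longitude -62.403°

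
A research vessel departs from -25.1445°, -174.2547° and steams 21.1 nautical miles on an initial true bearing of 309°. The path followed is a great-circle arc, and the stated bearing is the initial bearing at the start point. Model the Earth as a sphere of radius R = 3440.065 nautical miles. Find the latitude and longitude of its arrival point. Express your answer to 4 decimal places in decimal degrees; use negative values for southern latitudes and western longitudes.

The arc subtends δ = 21.1/3440.065 = 0.006134 rad at the centre.
Start latitude φ₁ = -0.438854 rad; initial bearing θ = 5.393067 rad.
sin φ₂ = sin φ₁ cos δ + cos φ₁ sin δ cos θ = (-0.424903)(0.999981) + (0.905239)(0.006134)(0.629320) = -0.421400
φ₂ = asin(-0.421400) = -0.434989 rad = -24.9230°.
For the longitude increment, Δλ = atan2( sin θ sin δ cos φ₁, cos δ − sin φ₁ sin φ₂ ) = atan2(-0.004315, 0.820927) = -0.3012°.
Hence λ₂ = -174.2547° + -0.3012° = -174.5559°.

latitude -24.9230°, longitude -174.5559°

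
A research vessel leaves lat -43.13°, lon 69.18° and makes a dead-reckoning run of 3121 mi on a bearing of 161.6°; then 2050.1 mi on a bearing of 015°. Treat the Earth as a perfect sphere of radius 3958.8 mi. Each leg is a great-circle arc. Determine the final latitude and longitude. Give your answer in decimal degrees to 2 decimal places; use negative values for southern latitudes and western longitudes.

Apply the spherical direct solution leg by leg, carrying full precision between legs.
Leg 1: from (-43.13°, 69.18°), δ = 3121/3958.8 = 0.788370 rad, θ = 161.6° → φ = -76.68°, λ = 145.51°.
Leg 2: from (-76.68°, 145.51°), δ = 2050.1/3958.8 = 0.517859 rad, θ = 15° → φ = -47.34°, λ = 156.41°.

latitude -47.34°, longitude 156.41°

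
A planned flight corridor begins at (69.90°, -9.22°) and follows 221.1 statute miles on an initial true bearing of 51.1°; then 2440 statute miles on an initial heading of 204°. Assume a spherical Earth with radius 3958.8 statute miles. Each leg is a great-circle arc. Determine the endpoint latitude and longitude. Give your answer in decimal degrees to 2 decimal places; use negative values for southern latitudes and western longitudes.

Apply the spherical direct solution leg by leg, carrying full precision between legs.
Leg 1: from (69.90°, -9.22°), δ = 221.1/3958.8 = 0.055850 rad, θ = 51.1° → φ = 71.75°, λ = -1.25°.
Leg 2: from (71.75°, -1.25°), δ = 2440/3958.8 = 0.616348 rad, θ = 204° → φ = 37.55°, λ = -18.50°.

latitude 37.55°, longitude -18.50°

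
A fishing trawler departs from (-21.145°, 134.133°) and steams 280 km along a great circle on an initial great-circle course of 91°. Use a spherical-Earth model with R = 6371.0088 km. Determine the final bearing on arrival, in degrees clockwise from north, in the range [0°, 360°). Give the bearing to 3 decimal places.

final bearing 90.025°

Central angle δ = d/R = 0.043949 rad.
Start latitude φ₁ = -0.369050 rad; initial bearing θ = 1.588250 rad.
Applying the spherical law of cosines for sides, sin φ₂ = sin φ₁ cos δ + cos φ₁ sin δ cos θ = -0.361096, so φ₂ = -21.168°.
Then Δλ = atan2(0.040971, 0.868776) = 0.047124 rad, from sin θ sin δ cos φ₁ over cos δ − sin φ₁ sin φ₂.
Hence λ₂ = 134.133° + 2.700° = 136.833°.
The forward bearing on arrival equals the back-azimuth from the destination plus 180°.
Back-azimuth from P₂ (-21.168°, 136.833°) to P₁ (-21.145°, 134.133°), with Δλ' = λ₁ − λ₂ = -2.700°: atan2( sin Δλ' cos φ₁ , cos φ₂ sin φ₁ − sin φ₂ cos φ₁ cos Δλ' ) = 270.025°.
Final bearing = (270.025° + 180°) mod 360° = 90.025°.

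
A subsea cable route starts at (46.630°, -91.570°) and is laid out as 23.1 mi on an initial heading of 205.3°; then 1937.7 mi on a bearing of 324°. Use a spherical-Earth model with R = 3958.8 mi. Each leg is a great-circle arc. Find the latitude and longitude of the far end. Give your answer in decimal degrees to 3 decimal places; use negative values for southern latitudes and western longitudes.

Apply the spherical direct solution leg by leg, carrying full precision between legs.
Leg 1: from (46.630°, -91.570°), δ = 23.1/3958.8 = 0.005835 rad, θ = 205.3° → φ = 46.328°, λ = -91.777°.
Leg 2: from (46.328°, -91.777°), δ = 1937.7/3958.8 = 0.489467 rad, θ = 324° → φ = 64.293°, λ = -131.353°.

latitude 64.293°, longitude -131.353°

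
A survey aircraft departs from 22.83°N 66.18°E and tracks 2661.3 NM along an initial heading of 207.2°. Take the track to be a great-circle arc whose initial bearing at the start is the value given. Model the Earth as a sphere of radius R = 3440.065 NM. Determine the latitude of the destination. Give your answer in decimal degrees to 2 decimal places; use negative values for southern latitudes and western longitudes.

The arc subtends δ = 2661.3/3440.065 = 0.773619 rad at the centre.
With φ₁ = 22.83° = 0.398459 rad and θ = 207.2° = 3.616322 rad:
Destination latitude: φ₂ = arcsin( sin φ₁ cos δ + cos φ₁ sin δ cos θ ) = arcsin(-0.295207) = -17.17°.
For the longitude increment, Δλ = atan2( sin θ sin δ cos φ₁, cos δ − sin φ₁ sin φ₂ ) = atan2(-0.294367, 0.829926) = -19.53°.
Hence λ₂ = 66.18° + -19.53° = 46.65°.

latitude -17.17°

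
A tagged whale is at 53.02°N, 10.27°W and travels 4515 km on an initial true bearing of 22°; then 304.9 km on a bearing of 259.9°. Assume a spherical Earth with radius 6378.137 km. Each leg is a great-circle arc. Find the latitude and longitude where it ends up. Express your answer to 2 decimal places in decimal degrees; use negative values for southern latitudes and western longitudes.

latitude 75.11°, longitude 74.95°

Apply the spherical direct solution leg by leg, carrying full precision between legs.
Leg 1: from (53.02°, -10.27°), δ = 4515/6378.137 = 0.707887 rad, θ = 22° → φ = 75.83°, λ = 85.50°.
Leg 2: from (75.83°, 85.50°), δ = 304.9/6378.137 = 0.047804 rad, θ = 259.9° → φ = 75.11°, λ = 74.95°.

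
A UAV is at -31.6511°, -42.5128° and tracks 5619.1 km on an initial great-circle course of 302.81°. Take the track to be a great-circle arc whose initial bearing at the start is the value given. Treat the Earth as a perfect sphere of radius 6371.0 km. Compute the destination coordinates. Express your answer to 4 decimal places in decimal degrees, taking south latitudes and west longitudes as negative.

Angular distance δ = d/R = 5619.1 / 6371 = 0.881981 rad.
Converting: φ₁ = -0.552416 rad, θ = 5.285032 rad.
Applying the spherical law of cosines for sides, sin φ₂ = sin φ₁ cos δ + cos φ₁ sin δ cos θ = 0.022551, so φ₂ = 1.2922°.
Δλ = atan2( sin θ sin δ cos φ₁ , cos δ − sin φ₁ sin φ₂ ) = atan2(-0.552334, 0.647457) = -0.706281 rad = -40.4669°.
λ₂ = λ₁ + Δλ = -82.9797°.

latitude 1.2922°, longitude -82.9797°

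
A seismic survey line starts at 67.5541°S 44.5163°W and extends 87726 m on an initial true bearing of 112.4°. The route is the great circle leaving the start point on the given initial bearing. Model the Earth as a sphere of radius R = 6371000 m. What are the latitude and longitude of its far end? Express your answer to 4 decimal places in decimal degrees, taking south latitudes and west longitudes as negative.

Central angle δ = d/R = 0.013770 rad.
Converting: φ₁ = -1.179041 rad, θ = 1.961750 rad.
sin φ₂ = sin φ₁ cos δ + cos φ₁ sin δ cos θ = (-0.924240)(0.999905) + (0.381811)(0.013769)(-0.381070) = -0.926156
φ₂ = asin(-0.926156) = -1.184090 rad = -67.8434°.
Then Δλ = atan2(0.004861, 0.143914) = 0.033761 rad, from sin θ sin δ cos φ₁ over cos δ − sin φ₁ sin φ₂.
Hence λ₂ = -44.5163° + 1.9344° = -42.5819°.

latitude -67.8434°, longitude -42.5819°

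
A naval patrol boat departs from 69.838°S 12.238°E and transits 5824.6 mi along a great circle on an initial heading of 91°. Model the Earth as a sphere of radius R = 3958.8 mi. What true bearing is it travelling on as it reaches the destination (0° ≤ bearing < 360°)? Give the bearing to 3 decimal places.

δ = 5824.6/3958.8 = 1.471304 rad (84.2995°).
With φ₁ = -69.838° = -1.218903 rad and θ = 91° = 1.588250 rad:
sin φ₂ = sin φ₁ cos δ + cos φ₁ sin δ cos θ = (-0.938722)(0.099328) + (0.344676)(0.995055)(-0.017452) = -0.099227
φ₂ = asin(-0.099227) = -0.099390 rad = -5.695°.
For the longitude increment, Δλ = atan2( sin θ sin δ cos φ₁, cos δ − sin φ₁ sin φ₂ ) = atan2(0.342919, 0.006181) = 88.967°.
λ₂ = λ₁ + Δλ = 101.205°.
The forward bearing on arrival equals the back-azimuth from the destination plus 180°.
Back-azimuth from P₂ (-5.695°, 101.205°) to P₁ (-69.838°, 12.238°), with Δλ' = λ₁ − λ₂ = -88.967°: atan2( sin Δλ' cos φ₁ , cos φ₂ sin φ₁ − sin φ₂ cos φ₁ cos Δλ' ) = 200.263°.
Final bearing = (200.263° + 180°) mod 360° = 20.263°.

final bearing 20.263°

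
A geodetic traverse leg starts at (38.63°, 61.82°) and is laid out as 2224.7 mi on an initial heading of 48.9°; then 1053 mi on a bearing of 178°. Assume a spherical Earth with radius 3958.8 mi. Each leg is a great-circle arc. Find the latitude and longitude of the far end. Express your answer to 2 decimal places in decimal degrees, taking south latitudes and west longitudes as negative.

latitude 38.08°, longitude 104.72°

Apply the spherical direct solution leg by leg, carrying full precision between legs.
Leg 1: from (38.63°, 61.82°), δ = 2224.7/3958.8 = 0.561963 rad, θ = 48.9° → φ = 53.31°, λ = 104.05°.
Leg 2: from (53.31°, 104.05°), δ = 1053/3958.8 = 0.265990 rad, θ = 178° → φ = 38.08°, λ = 104.72°.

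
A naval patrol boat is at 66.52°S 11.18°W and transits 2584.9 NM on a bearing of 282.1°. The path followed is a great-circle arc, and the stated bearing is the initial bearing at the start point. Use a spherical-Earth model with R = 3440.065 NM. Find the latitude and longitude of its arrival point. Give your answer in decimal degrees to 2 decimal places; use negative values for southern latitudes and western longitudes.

latitude -37.82°, longitude -68.85°

Central angle δ = d/R = 0.751410 rad.
Converting: φ₁ = -1.160993 rad, θ = 4.923574 rad.
Destination latitude: φ₂ = arcsin( sin φ₁ cos δ + cos φ₁ sin δ cos θ ) = arcsin(-0.613207) = -37.82°.
Δλ = atan2( sin θ sin δ cos φ₁ , cos δ − sin φ₁ sin φ₂ ) = atan2(-0.265953, 0.168294) = -1.006610 rad = -57.67°.
λ₂ = λ₁ + Δλ = -68.85°.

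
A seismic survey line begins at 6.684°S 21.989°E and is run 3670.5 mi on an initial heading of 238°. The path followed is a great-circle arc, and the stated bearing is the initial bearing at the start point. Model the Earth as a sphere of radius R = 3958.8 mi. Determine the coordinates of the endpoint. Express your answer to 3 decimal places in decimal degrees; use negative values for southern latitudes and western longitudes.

Central angle δ = d/R = 0.927175 rad.
Start latitude φ₁ = -0.116658 rad; initial bearing θ = 4.153884 rad.
Destination latitude: φ₂ = arcsin( sin φ₁ cos δ + cos φ₁ sin δ cos θ ) = arcsin(-0.490863) = -29.397°.
Δλ = atan2( sin θ sin δ cos φ₁ , cos δ − sin φ₁ sin φ₂ ) = atan2(-0.673766, 0.542963) = -0.892491 rad = -51.136°.
λ₂ = 21.989° + -51.136° = -29.147°.

latitude -29.397°, longitude -29.147°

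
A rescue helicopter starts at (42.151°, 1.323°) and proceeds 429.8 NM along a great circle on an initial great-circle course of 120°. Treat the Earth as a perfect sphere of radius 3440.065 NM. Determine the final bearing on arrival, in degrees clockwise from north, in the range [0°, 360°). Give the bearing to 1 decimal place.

final bearing 125.1°

Angular distance δ = d/R = 429.8 / 3440.065 = 0.124939 rad.
Start latitude φ₁ = 0.735674 rad; initial bearing θ = 2.094395 rad.
Applying the spherical law of cosines for sides, sin φ₂ = sin φ₁ cos δ + cos φ₁ sin δ cos θ = 0.619662, so φ₂ = 38.291°.
For the longitude increment, Δλ = atan2( sin θ sin δ cos φ₁, cos δ − sin φ₁ sin φ₂ ) = atan2(0.080009, 0.576358) = 7.903°.
λ₂ = 1.323° + 7.903° = 9.226°.
The forward bearing on arrival equals the back-azimuth from the destination plus 180°.
Back-azimuth from P₂ (38.3°, 9.2°) to P₁ (42.2°, 1.3°), with Δλ' = λ₁ − λ₂ = -7.9°: atan2( sin Δλ' cos φ₁ , cos φ₂ sin φ₁ − sin φ₂ cos φ₁ cos Δλ' ) = 305.1°.
Final bearing = (305.1° + 180°) mod 360° = 125.1°.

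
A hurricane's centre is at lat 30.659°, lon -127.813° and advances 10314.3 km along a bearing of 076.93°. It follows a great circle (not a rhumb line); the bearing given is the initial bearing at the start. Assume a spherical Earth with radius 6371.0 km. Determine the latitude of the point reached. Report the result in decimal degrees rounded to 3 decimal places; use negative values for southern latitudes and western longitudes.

δ = 10314.3/6371 = 1.618945 rad (92.7587°).
With φ₁ = 30.659° = 0.535100 rad and θ = 76.93° = 1.342682 rad:
Applying the spherical law of cosines for sides, sin φ₂ = sin φ₁ cos δ + cos φ₁ sin δ cos θ = 0.169762, so φ₂ = 9.774°.
Δλ = atan2( sin θ sin δ cos φ₁ , cos δ − sin φ₁ sin φ₂ ) = atan2(0.836962, -0.134697) = 1.730363 rad = 99.143°.
λ₂ = -127.813° + 99.143° = -28.670°.

latitude 9.774°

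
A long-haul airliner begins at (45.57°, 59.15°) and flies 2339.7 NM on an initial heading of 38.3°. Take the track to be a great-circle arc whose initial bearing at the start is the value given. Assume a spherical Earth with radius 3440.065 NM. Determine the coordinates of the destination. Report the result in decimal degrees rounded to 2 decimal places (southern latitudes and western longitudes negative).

The arc subtends δ = 2339.7/3440.065 = 0.680132 rad at the centre.
Converting: φ₁ = 0.795347 rad, θ = 0.668461 rad.
sin φ₂ = sin φ₁ cos δ + cos φ₁ sin δ cos θ = (0.714106)(0.777489) + (0.700037)(0.628896)(0.784776) = 0.900708
φ₂ = asin(0.900708) = 1.121397 rad = 64.25°.
Then Δλ = atan2(0.272858, 0.134288) = 1.113446 rad, from sin θ sin δ cos φ₁ over cos δ − sin φ₁ sin φ₂.
Hence λ₂ = 59.15° + 63.80° = 122.95°.

latitude 64.25°, longitude 122.95°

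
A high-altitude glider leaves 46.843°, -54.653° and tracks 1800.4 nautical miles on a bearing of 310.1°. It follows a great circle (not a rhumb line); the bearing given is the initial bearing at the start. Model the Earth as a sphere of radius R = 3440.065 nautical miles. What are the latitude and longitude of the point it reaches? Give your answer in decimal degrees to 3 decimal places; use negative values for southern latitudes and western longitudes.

Angular distance δ = d/R = 1800.4 / 3440.065 = 0.523362 rad.
Start latitude φ₁ = 0.817565 rad; initial bearing θ = 5.412266 rad.
Applying the spherical law of cosines for sides, sin φ₂ = sin φ₁ cos δ + cos φ₁ sin δ cos θ = 0.852036, so φ₂ = 58.434°.
Then Δλ = atan2(-0.261496, 0.244598) = -0.818774 rad, from sin θ sin δ cos φ₁ over cos δ − sin φ₁ sin φ₂.
Hence λ₂ = -54.653° + -46.912° = -101.565°.

latitude 58.434°, longitude -101.565°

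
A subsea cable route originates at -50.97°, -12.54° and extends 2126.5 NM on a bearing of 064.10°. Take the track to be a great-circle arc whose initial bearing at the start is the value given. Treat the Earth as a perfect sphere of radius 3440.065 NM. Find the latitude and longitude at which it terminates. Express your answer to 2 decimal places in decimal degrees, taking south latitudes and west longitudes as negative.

Central angle δ = d/R = 0.618157 rad.
With φ₁ = -50.97° = -0.889594 rad and θ = 64.1° = 1.118756 rad:
sin φ₂ = sin φ₁ cos δ + cos φ₁ sin δ cos θ = (-0.776816)(0.814948) + (0.629727)(0.579534)(0.436802) = -0.473655
φ₂ = asin(-0.473655) = -0.493436 rad = -28.27°.
Then Δλ = atan2(0.328292, 0.447005) = 0.633459 rad, from sin θ sin δ cos φ₁ over cos δ − sin φ₁ sin φ₂.
Hence λ₂ = -12.54° + 36.29° = 23.75°.

latitude -28.27°, longitude 23.75°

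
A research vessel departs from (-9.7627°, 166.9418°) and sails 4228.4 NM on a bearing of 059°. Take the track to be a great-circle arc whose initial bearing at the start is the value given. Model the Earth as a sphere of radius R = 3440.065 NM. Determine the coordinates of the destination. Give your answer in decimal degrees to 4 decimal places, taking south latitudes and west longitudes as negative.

δ = 4228.4/3440.065 = 1.229163 rad (70.4258°).
With φ₁ = -9.7627° = -0.170391 rad and θ = 59° = 1.029744 rad:
Applying the spherical law of cosines for sides, sin φ₂ = sin φ₁ cos δ + cos φ₁ sin δ cos θ = 0.421436, so φ₂ = 24.9253°.
Δλ = atan2( sin θ sin δ cos φ₁ , cos δ − sin φ₁ sin φ₂ ) = atan2(0.795935, 0.406489) = 1.098621 rad = 62.9463°.
λ₂ = 166.9418° + 62.9463° = 229.8881°, normalized to (−180°, 180°] → -130.1119°.

latitude 24.9253°, longitude -130.1119°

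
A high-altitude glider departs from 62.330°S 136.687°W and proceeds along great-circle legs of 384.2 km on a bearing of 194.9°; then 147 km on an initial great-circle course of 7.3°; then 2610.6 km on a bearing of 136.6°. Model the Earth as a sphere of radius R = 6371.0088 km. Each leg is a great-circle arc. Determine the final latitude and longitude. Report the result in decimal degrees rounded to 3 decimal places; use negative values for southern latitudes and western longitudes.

Apply the spherical direct solution leg by leg, carrying full precision between legs.
Leg 1: from (-62.330°, -136.687°), δ = 384.2/6371.0088 = 0.060304 rad, θ = 194.9° → φ = -65.654°, λ = -138.841°.
Leg 2: from (-65.654°, -138.841°), δ = 147/6371.0088 = 0.023073 rad, θ = 7.3° → φ = -64.342°, λ = -138.453°.
Leg 3: from (-64.342°, -138.453°), δ = 2610.6/6371.0088 = 0.409762 rad, θ = 136.6° → φ = -72.196°, λ = -74.912°.

latitude -72.196°, longitude -74.912°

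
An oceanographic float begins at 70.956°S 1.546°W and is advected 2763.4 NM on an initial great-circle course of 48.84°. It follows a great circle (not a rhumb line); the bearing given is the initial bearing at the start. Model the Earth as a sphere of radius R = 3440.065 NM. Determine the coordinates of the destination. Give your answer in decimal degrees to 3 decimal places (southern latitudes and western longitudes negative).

The arc subtends δ = 2763.4/3440.065 = 0.803299 rad at the centre.
Converting: φ₁ = -1.238416 rad, θ = 0.852419 rad.
Destination latitude: φ₂ = arcsin( sin φ₁ cos δ + cos φ₁ sin δ cos θ ) = arcsin(-0.501786) = -30.118°.
Then Δλ = atan2(0.176788, 0.220014) = 0.676890 rad, from sin θ sin δ cos φ₁ over cos δ − sin φ₁ sin φ₂.
λ₂ = -1.546° + 38.783° = 37.237°.

latitude -30.118°, longitude 37.237°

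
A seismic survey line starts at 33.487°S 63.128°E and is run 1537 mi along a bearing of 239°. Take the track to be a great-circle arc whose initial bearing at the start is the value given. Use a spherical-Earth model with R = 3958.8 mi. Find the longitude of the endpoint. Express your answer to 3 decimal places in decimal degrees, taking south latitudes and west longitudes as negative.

The arc subtends δ = 1537/3958.8 = 0.388249 rad at the centre.
With φ₁ = -33.487° = -0.584458 rad and θ = 239° = 4.171337 rad:
Applying the spherical law of cosines for sides, sin φ₂ = sin φ₁ cos δ + cos φ₁ sin δ cos θ = -0.673296, so φ₂ = -42.322°.
Then Δλ = atan2(-0.270634, 0.554084) = -0.454352 rad, from sin θ sin δ cos φ₁ over cos δ − sin φ₁ sin φ₂.
λ₂ = λ₁ + Δλ = 37.096°.

longitude 37.096°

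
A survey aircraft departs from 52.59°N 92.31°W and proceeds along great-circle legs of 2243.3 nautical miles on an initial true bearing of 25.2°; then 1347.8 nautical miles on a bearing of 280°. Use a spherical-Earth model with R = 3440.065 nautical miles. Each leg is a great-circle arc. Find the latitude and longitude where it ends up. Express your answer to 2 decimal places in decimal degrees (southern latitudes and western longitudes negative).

latitude 65.40°, longitude -77.14°

Apply the spherical direct solution leg by leg, carrying full precision between legs.
Leg 1: from (52.59°, -92.31°), δ = 2243.3/3440.065 = 0.652110 rad, θ = 25.2° → φ = 74.78°, λ = -12.55°.
Leg 2: from (74.78°, -12.55°), δ = 1347.8/3440.065 = 0.391795 rad, θ = 280° → φ = 65.40°, λ = -77.14°.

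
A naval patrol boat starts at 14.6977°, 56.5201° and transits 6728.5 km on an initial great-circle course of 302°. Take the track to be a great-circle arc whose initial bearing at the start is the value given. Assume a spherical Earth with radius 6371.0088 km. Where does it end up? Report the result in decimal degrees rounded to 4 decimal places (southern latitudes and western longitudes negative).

Central angle δ = d/R = 1.056112 rad.
Start latitude φ₁ = 0.256523 rad; initial bearing θ = 5.270894 rad.
Applying the spherical law of cosines for sides, sin φ₂ = sin φ₁ cos δ + cos φ₁ sin δ cos θ = 0.571069, so φ₂ = 34.8248°.
For the longitude increment, Δλ = atan2( sin θ sin δ cos φ₁, cos δ − sin φ₁ sin φ₂ ) = atan2(-0.714027, 0.347369) = -64.0574°.
Hence λ₂ = 56.5201° + -64.0574° = -7.5373°.

latitude 34.8248°, longitude -7.5373°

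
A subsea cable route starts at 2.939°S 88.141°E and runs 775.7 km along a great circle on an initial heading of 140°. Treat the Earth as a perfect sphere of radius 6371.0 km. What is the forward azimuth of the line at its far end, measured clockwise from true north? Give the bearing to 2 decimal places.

Angular distance δ = d/R = 775.7 / 6371 = 0.121755 rad.
Converting: φ₁ = -0.051295 rad, θ = 2.443461 rad.
Applying the spherical law of cosines for sides, sin φ₂ = sin φ₁ cos δ + cos φ₁ sin δ cos θ = -0.143810, so φ₂ = -8.268°.
Then Δλ = atan2(0.077967, 0.985223) = 0.078971 rad, from sin θ sin δ cos φ₁ over cos δ − sin φ₁ sin φ₂.
Hence λ₂ = 88.141° + 4.525° = 92.666°.
The forward bearing on arrival equals the back-azimuth from the destination plus 180°.
Back-azimuth from P₂ (-8.27°, 92.67°) to P₁ (-2.94°, 88.14°), with Δλ' = λ₁ − λ₂ = -4.52°: atan2( sin Δλ' cos φ₁ , cos φ₂ sin φ₁ − sin φ₂ cos φ₁ cos Δλ' ) = 319.56°.
Final bearing = (319.56° + 180°) mod 360° = 139.56°.

final bearing 139.56°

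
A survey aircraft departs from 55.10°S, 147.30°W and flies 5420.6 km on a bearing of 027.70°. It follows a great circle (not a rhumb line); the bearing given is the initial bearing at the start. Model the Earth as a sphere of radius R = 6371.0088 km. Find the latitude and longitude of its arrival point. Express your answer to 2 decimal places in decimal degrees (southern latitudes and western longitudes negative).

δ = 5420.6/6371.0088 = 0.850823 rad (48.7486°).
Converting: φ₁ = -0.961676 rad, θ = 0.483456 rad.
sin φ₂ = sin φ₁ cos δ + cos φ₁ sin δ cos θ = (-0.820152)(0.659365) + (0.572146)(0.751823)(0.885394) = -0.159925
φ₂ = asin(-0.159925) = -0.160615 rad = -9.20°.
Then Δλ = atan2(0.199953, 0.528202) = 0.361883 rad, from sin θ sin δ cos φ₁ over cos δ − sin φ₁ sin φ₂.
Hence λ₂ = -147.30° + 20.73° = -126.57°.

latitude -9.20°, longitude -126.57°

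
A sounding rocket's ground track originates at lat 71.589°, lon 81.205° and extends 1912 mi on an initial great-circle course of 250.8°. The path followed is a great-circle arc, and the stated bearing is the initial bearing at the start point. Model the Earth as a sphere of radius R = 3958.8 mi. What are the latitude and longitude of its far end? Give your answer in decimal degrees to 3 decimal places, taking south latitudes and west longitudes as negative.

Angular distance δ = d/R = 1912 / 3958.8 = 0.482975 rad.
Converting: φ₁ = 1.249464 rad, θ = 4.377286 rad.
sin φ₂ = sin φ₁ cos δ + cos φ₁ sin δ cos θ = (0.948815)(0.885617) + (0.315831)(0.464416)(-0.328867) = 0.792050
φ₂ = asin(0.792050) = 0.914160 rad = 52.378°.
Then Δλ = atan2(-0.138518, 0.134108) = -0.801574 rad, from sin θ sin δ cos φ₁ over cos δ − sin φ₁ sin φ₂.
Hence λ₂ = 81.205° + -45.927° = 35.278°.

latitude 52.378°, longitude 35.278°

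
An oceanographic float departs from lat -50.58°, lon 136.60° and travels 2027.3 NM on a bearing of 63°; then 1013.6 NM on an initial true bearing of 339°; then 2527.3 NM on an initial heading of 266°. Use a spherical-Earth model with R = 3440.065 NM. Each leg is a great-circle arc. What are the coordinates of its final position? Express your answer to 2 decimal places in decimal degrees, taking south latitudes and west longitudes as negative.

Apply the spherical direct solution leg by leg, carrying full precision between legs.
Leg 1: from (-50.58°, 136.60°), δ = 2027.3/3440.065 = 0.589320 rad, θ = 63° → φ = -28.81°, λ = 171.02°.
Leg 2: from (-28.81°, 171.02°), δ = 1013.6/3440.065 = 0.294646 rad, θ = 339° → φ = -12.92°, λ = 164.89°.
Leg 3: from (-12.92°, 164.89°), δ = 2527.3/3440.065 = 0.734666 rad, θ = 266° → φ = -12.21°, λ = 121.71°.

latitude -12.21°, longitude 121.71°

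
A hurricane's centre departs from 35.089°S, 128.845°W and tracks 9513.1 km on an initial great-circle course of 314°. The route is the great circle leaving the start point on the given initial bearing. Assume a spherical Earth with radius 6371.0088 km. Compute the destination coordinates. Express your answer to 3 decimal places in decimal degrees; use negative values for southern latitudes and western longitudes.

latitude 31.475°, longitude 173.920°

δ = 9513.1/6371.0088 = 1.493186 rad (85.5532°).
Start latitude φ₁ = -0.612419 rad; initial bearing θ = 5.480334 rad.
Destination latitude: φ₂ = arcsin( sin φ₁ cos δ + cos φ₁ sin δ cos θ ) = arcsin(0.522131) = 31.475°.
For the longitude increment, Δλ = atan2( sin θ sin δ cos φ₁, cos δ − sin φ₁ sin φ₂ ) = atan2(-0.586835, 0.377679) = -57.235°.
λ₂ = -128.845° + -57.235° = -186.080°, normalized to (−180°, 180°] → 173.920°.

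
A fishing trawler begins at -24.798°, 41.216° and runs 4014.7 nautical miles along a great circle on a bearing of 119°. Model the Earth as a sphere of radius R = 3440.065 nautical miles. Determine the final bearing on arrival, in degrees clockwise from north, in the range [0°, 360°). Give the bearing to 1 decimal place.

Central angle δ = d/R = 1.167042 rad.
Converting: φ₁ = -0.432807 rad, θ = 2.076942 rad.
Destination latitude: φ₂ = arcsin( sin φ₁ cos δ + cos φ₁ sin δ cos θ ) = arcsin(-0.569498) = -34.715°.
Then Δλ = atan2(0.730131, 0.154015) = 1.362903 rad, from sin θ sin δ cos φ₁ over cos δ − sin φ₁ sin φ₂.
Hence λ₂ = 41.216° + 78.089° = 119.305°.
The forward bearing on arrival equals the back-azimuth from the destination plus 180°.
Back-azimuth from P₂ (-34.7°, 119.3°) to P₁ (-24.8°, 41.2°), with Δλ' = λ₁ − λ₂ = -78.1°: atan2( sin Δλ' cos φ₁ , cos φ₂ sin φ₁ − sin φ₂ cos φ₁ cos Δλ' ) = 255.0°.
Final bearing = (255.0° + 180°) mod 360° = 75.0°.

final bearing 75.0°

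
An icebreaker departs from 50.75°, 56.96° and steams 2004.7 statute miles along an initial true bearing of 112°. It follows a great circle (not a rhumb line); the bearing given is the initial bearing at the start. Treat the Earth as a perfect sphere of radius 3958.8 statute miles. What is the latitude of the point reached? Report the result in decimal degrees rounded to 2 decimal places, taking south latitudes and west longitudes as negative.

latitude 34.21°

The arc subtends δ = 2004.7/3958.8 = 0.506391 rad at the centre.
Converting: φ₁ = 0.885755 rad, θ = 1.954769 rad.
Applying the spherical law of cosines for sides, sin φ₂ = sin φ₁ cos δ + cos φ₁ sin δ cos θ = 0.562249, so φ₂ = 34.21°.
Δλ = atan2( sin θ sin δ cos φ₁ , cos δ − sin φ₁ sin φ₂ ) = atan2(0.284532, 0.439100) = 0.574960 rad = 32.94°.
Hence λ₂ = 56.96° + 32.94° = 89.90°.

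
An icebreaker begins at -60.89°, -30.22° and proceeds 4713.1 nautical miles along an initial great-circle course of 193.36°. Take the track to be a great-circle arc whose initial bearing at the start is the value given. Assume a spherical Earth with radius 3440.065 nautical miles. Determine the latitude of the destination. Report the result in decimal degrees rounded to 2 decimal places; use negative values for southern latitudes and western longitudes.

latitude -39.64°

Angular distance δ = d/R = 4713.1 / 3440.065 = 1.370061 rad.
Converting: φ₁ = -1.062731 rad, θ = 3.374769 rad.
Destination latitude: φ₂ = arcsin( sin φ₁ cos δ + cos φ₁ sin δ cos θ ) = arcsin(-0.638022) = -39.64°.
Δλ = atan2( sin θ sin δ cos φ₁ , cos δ − sin φ₁ sin φ₂ ) = atan2(-0.110155, -0.358042) = -2.843124 rad = -162.90°.
λ₂ = -30.22° + -162.90° = -193.12°, normalized to (−180°, 180°] → 166.88°.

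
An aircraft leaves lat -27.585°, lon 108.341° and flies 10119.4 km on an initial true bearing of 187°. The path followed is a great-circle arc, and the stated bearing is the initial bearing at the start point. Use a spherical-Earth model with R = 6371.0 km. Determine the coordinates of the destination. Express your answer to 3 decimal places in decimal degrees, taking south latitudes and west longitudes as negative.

latitude -60.628°, longitude -57.274°

The arc subtends δ = 10119.4/6371 = 1.588353 rad at the centre.
Converting: φ₁ = -0.481449 rad, θ = 3.263766 rad.
Applying the spherical law of cosines for sides, sin φ₂ = sin φ₁ cos δ + cos φ₁ sin δ cos θ = -0.871453, so φ₂ = -60.628°.
Δλ = atan2( sin θ sin δ cos φ₁ , cos δ − sin φ₁ sin φ₂ ) = atan2(-0.107999, -0.421095) = -2.890532 rad = -165.615°.
λ₂ = λ₁ + Δλ = -57.274°.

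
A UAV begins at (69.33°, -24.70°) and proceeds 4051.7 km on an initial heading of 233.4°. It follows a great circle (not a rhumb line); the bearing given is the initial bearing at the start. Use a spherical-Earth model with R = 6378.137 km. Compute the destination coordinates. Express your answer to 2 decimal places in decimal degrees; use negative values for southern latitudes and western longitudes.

Angular distance δ = d/R = 4051.7 / 6378.137 = 0.635248 rad.
With φ₁ = 69.33° = 1.210037 rad and θ = 233.4° = 4.073598 rad:
Destination latitude: φ₂ = arcsin( sin φ₁ cos δ + cos φ₁ sin δ cos θ ) = arcsin(0.628229) = 38.92°.
For the longitude increment, Δλ = atan2( sin θ sin δ cos φ₁, cos δ − sin φ₁ sin φ₂ ) = atan2(-0.168153, 0.217135) = -37.75°.
λ₂ = -24.70° + -37.75° = -62.45°.

latitude 38.92°, longitude -62.45°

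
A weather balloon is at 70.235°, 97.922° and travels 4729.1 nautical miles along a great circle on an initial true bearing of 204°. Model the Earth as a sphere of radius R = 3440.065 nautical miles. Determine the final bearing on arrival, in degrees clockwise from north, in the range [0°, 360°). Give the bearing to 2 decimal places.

Angular distance δ = d/R = 4729.1 / 3440.065 = 1.374712 rad.
Start latitude φ₁ = 1.225832 rad; initial bearing θ = 3.560472 rad.
Applying the spherical law of cosines for sides, sin φ₂ = sin φ₁ cos δ + cos φ₁ sin δ cos θ = -0.119656, so φ₂ = -6.872°.
Then Δλ = atan2(-0.134908, 0.307436) = -0.413514 rad, from sin θ sin δ cos φ₁ over cos δ − sin φ₁ sin φ₂.
λ₂ = λ₁ + Δλ = 74.229°.
The forward bearing on arrival equals the back-azimuth from the destination plus 180°.
Back-azimuth from P₂ (-6.87°, 74.23°) to P₁ (70.23°, 97.92°), with Δλ' = λ₁ − λ₂ = 23.69°: atan2( sin Δλ' cos φ₁ , cos φ₂ sin φ₁ − sin φ₂ cos φ₁ cos Δλ' ) = 7.96°.
Final bearing = (7.96° + 180°) mod 360° = 187.96°.

final bearing 187.96°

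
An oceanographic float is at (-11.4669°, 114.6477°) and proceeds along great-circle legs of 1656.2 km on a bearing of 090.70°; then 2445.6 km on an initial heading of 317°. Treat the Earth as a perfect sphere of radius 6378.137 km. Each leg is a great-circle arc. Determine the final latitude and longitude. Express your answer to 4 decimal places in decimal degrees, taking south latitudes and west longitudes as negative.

latitude 5.0086°, longitude 114.9833°

Apply the spherical direct solution leg by leg, carrying full precision between legs.
Leg 1: from (-11.4669°, 114.6477°), δ = 1656.2/6378.137 = 0.259668 rad, θ = 90.7° → φ = -11.2571°, λ = 129.8232°.
Leg 2: from (-11.2571°, 129.8232°), δ = 2445.6/6378.137 = 0.383435 rad, θ = 317° → φ = 5.0086°, λ = 114.9833°.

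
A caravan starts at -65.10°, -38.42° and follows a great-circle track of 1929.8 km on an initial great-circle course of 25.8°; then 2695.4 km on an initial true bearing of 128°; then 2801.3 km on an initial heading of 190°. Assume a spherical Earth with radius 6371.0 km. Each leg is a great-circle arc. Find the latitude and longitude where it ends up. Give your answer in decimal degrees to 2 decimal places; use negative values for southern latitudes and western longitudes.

latitude -82.13°, longitude -21.46°

Apply the spherical direct solution leg by leg, carrying full precision between legs.
Leg 1: from (-65.10°, -38.42°), δ = 1929.8/6371 = 0.302904 rad, θ = 25.8° → φ = -48.82°, λ = -27.05°.
Leg 2: from (-48.82°, -27.05°), δ = 2695.4/6371 = 0.423073 rad, θ = 128° → φ = -58.51°, λ = 11.22°.
Leg 3: from (-58.51°, 11.22°), δ = 2801.3/6371 = 0.439695 rad, θ = 190° → φ = -82.13°, λ = -21.46°.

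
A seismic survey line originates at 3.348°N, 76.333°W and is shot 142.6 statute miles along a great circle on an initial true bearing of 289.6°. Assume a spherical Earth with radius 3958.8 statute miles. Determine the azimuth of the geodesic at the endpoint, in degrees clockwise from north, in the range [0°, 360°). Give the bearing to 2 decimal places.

final bearing 289.47°

The arc subtends δ = 142.6/3958.8 = 0.036021 rad at the centre.
Converting: φ₁ = 0.058434 rad, θ = 5.054474 rad.
sin φ₂ = sin φ₁ cos δ + cos φ₁ sin δ cos θ = (0.058400)(0.999351) + (0.998293)(0.036013)(0.335452) = 0.070423
φ₂ = asin(0.070423) = 0.070481 rad = 4.038°.
Δλ = atan2( sin θ sin δ cos φ₁ , cos δ − sin φ₁ sin φ₂ ) = atan2(-0.033869, 0.995239) = -0.034018 rad = -1.949°.
Hence λ₂ = -76.333° + -1.949° = -78.282°.
The forward bearing on arrival equals the back-azimuth from the destination plus 180°.
Back-azimuth from P₂ (4.04°, -78.28°) to P₁ (3.35°, -76.33°), with Δλ' = λ₁ − λ₂ = 1.95°: atan2( sin Δλ' cos φ₁ , cos φ₂ sin φ₁ − sin φ₂ cos φ₁ cos Δλ' ) = 109.47°.
Final bearing = (109.47° + 180°) mod 360° = 289.47°.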